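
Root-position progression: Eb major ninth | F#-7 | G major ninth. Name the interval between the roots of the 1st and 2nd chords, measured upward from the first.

augmented second

The roots are Eb and F#.
From Eb to F#: 3 semitones over a second = augmented.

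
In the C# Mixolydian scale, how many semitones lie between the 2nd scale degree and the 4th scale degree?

3

The scale is C# D# E# F# G# A# B.
D# up to F# is a minor third — 3 semitones.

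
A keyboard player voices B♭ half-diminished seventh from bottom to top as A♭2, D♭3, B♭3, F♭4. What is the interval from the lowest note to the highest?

minor thirteenth

The outer voices are A♭2 and F♭4.
13 letter names make it a thirteenth; at 20 semitones (a half step narrower than major) the quality is minor.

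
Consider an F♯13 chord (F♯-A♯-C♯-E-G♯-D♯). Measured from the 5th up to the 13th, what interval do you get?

So we need the interval from C♯ up to D♯.
Counting 9 letters and 14 half steps from C♯ gives a major ninth.

major ninth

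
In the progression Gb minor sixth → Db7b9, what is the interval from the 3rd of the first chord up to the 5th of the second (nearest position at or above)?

major seventh

Gb minor sixth has Bbb as its 3rd, and Db7b9 has Ab as its 5th.
From Bbb to Ab is 11 semitones, exactly the major seventh.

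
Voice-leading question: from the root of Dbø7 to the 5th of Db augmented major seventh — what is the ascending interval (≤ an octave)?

The root of Dbø7 is Db; the 5th of Db augmented major seventh is A.
From Db to A: 8 semitones over a fifth = augmented.

augmented 5th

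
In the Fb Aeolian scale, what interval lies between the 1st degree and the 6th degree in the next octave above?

The scale runs Fb Gb Abb Bbb Cb Dbb Ebb.
1st degree = Fb; 6th scale degree (up an octave) = Dbb.
From Fb to Dbb: 20 semitones over a thirteenth = minor.

m13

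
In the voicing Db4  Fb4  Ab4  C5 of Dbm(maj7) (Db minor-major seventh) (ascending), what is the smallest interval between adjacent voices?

minor 3rd

Adjacent intervals: Db4→Fb4 = minor third; Fb4→Ab4 = major third; Ab4→C5 = major third.
The smallest is Db4 to Fb4, a minor third (3 semitones).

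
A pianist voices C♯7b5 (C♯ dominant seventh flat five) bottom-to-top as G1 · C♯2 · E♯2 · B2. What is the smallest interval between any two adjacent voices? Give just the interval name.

major 3rd

Adjacent intervals: G1→C♯2 = augmented fourth; C♯2→E♯2 = major third; E♯2→B2 = diminished fifth.
The smallest is C♯2 to E♯2, a major third (4 semitones).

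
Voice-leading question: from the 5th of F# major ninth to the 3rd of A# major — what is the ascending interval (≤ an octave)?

augmented unison

The 5th of F# major ninth is C#; the 3rd of A# major is C##.
From C# to C##: 1 semitone over a unison = augmented.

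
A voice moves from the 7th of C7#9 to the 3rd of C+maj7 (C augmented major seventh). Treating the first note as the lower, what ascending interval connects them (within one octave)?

The 7th of C7#9 is Bb; the 3rd of C+maj7 (C augmented major seventh) is E.
4 letter names make it a fourth; at 6 semitones (a half step wider than perfect) the quality is augmented.

augmented fourth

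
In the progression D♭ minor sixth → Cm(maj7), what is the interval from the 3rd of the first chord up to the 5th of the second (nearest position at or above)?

D♭ minor sixth has F♭ as its 3rd, and Cm(maj7) has G as its 5th.
F♭ up to G is 3 semitones, a half step wider than a major second, so the interval is augmented.

augmented 2nd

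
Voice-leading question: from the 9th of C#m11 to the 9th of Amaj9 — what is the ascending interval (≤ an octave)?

The 9th of C#m11 is D#; the 9th of Amaj9 is B.
6 letter names make it a sixth; at 8 semitones (a half step narrower than major) the quality is minor.

m6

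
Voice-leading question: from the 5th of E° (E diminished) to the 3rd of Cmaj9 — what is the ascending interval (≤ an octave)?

augmented fourth

E° (E diminished) has B♭ as its 5th, and Cmaj9 has E as its 3rd.
B♭ up to E is 6 semitones, a half step wider than a perfect fourth, so the interval is augmented.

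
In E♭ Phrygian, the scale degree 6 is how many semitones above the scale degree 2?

7

The scale is E♭ F♭ G♭ A♭ B♭ C♭ D♭.
F♭ up to C♭ is a perfect fifth — 7 semitones.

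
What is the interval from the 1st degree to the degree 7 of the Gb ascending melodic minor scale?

M7

The scale runs Gb Ab Bbb Cb Db Eb F.
1st degree = Gb; degree 7 = F.
From Gb to F is 11 semitones, exactly the major seventh.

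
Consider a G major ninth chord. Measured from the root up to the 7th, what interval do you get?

Spelling the chord: G B D F# A.
That puts G below F#.
G up to F# spans 7 letter names and 11 semitones — a major seventh.

major seventh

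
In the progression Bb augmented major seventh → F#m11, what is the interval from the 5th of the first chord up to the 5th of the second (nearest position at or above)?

perfect fifth

Bb augmented major seventh has F# as its 5th, and F#m11 has C# as its 5th.
Counting 5 letters and 7 half steps from F# gives a perfect fifth.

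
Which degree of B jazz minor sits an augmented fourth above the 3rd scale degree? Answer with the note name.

The scale is B C# D E F# G# A#.
The 3rd scale degree is D; an augmented fourth above that is G# — scale degree 6.

G#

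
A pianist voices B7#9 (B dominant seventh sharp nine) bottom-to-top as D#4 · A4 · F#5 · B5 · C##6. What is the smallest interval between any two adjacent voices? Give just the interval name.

augmented 2nd

Adjacent intervals: D#4→A4 = diminished fifth; A4→F#5 = major sixth; F#5→B5 = perfect fourth; B5→C##6 = augmented second.
The smallest is B5 to C##6, an augmented second (3 semitones).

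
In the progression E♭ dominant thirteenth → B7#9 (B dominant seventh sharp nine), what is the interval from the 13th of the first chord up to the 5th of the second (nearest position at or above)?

E♭ dominant thirteenth has C as its 13th, and B7#9 (B dominant seventh sharp nine) has F♯ as its 5th.
C up to F♯ is 6 semitones, a half step wider than a perfect fourth, so the interval is augmented.

augmented 4th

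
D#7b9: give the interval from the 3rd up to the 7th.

D#7b9 is spelled D#, F##, A#, C#, E.
The 3rd is F## and the 7th is C#.
5 letter names make it a fifth; at 6 semitones (a half step narrower than perfect) the quality is diminished.

diminished 5th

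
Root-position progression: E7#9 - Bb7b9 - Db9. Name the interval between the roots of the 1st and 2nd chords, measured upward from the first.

d5

The roots are E and Bb.
From E to Bb: 6 semitones over a fifth = diminished.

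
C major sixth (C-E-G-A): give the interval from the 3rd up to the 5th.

The 3rd is E and the 5th is G.
From E to G: 3 semitones over a third = minor.

minor third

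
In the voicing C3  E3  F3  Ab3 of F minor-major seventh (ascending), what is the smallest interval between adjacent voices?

Adjacent intervals: C3→E3 = major third; E3→F3 = minor second; F3→Ab3 = minor third.
The smallest is E3 to F3, a minor second (1 semitone).

minor 2nd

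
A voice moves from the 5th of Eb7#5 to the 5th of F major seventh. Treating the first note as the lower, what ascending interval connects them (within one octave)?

Eb7#5 has B as its 5th, and F major seventh has C as its 5th.
From B to C: 1 semitone over a second = minor.

minor second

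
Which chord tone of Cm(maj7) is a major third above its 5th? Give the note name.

Spelling the chord: C Eb G B.
The 5th is G. A major third above G is B.
B is the chord's 7th.

B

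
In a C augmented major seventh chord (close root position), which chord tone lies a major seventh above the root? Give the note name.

C augmented major seventh: C-E-G♯-B.
The root is C. A major seventh above C is B.
B is the chord's 7th.

B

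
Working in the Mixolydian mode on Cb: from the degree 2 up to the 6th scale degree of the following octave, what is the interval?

Cb mixolydian: Cb Db Eb Fb Gb Ab Bbb.
Degree 2 = Db; scale degree 6 (up an octave) = Ab.
Counting 12 letters and 19 half steps from Db gives a perfect twelfth.

perfect twelfth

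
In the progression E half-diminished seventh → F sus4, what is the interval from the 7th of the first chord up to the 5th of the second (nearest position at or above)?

minor seventh

The 7th of E half-diminished seventh is D; the 5th of F sus4 is C.
7 letter names make it a seventh; at 10 semitones (a half step narrower than major) the quality is minor.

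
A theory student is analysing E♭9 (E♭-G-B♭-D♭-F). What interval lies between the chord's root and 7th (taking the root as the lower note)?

m7

That puts E♭ below D♭.
7 letter names make it a seventh; at 10 semitones (a half step narrower than major) the quality is minor.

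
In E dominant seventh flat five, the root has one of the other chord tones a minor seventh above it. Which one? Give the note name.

D

E7b5 is spelled E G♯ B♭ D.
The root is E. A minor seventh above E is D.
D is the chord's 7th.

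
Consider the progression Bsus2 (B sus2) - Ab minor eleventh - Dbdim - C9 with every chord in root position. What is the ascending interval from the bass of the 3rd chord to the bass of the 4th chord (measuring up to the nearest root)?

major seventh

The roots are Db and C.
From Db to C is 11 semitones, exactly the major seventh.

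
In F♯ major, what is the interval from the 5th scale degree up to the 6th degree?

M2

The scale runs F♯ G♯ A♯ B C♯ D♯ E♯.
The 5th scale degree is C♯ and the scale degree 6 is D♯.
Counting 2 letters and 2 half steps from C♯ gives a major second.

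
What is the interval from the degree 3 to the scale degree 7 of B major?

perfect fifth

B major: B C# D# E F# G# A#.
The degree 3 is D# and the 7th scale degree is A#.
From D# to A# is 7 semitones, exactly the perfect fifth.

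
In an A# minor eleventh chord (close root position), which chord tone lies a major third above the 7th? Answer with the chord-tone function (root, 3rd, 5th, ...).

9th

A#m11: A#, C#, E#, G#, B#, D#.
The 7th is G#. A major third above G# is B#.
B# is the chord's 9th.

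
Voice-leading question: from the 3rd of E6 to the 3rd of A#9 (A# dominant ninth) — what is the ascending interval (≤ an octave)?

E6 has G# as its 3rd, and A#9 (A# dominant ninth) has C## as its 3rd.
G# up to C## is 6 semitones, a half step wider than a perfect fourth, so the interval is augmented.

augmented fourth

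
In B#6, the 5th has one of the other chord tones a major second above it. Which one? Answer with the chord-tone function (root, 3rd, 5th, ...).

6th

The chord tones of B#6 (B# major sixth) are B#–D##–F##–G##.
The 5th is F##. A major second above F## is G##.
G## is the chord's 6th.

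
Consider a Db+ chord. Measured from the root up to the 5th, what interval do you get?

A5

Db augmented: Db F A.
So we need the interval from Db up to A.
5 letter names make it a fifth; at 8 semitones (a half step wider than perfect) the quality is augmented.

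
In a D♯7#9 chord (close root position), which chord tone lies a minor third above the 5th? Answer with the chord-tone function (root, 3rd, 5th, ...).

7th

D♯7#9 is spelled D♯, F𝄪, A♯, C♯, E𝄪.
The 5th is A♯. A minor third above A♯ is C♯.
C♯ is the chord's 7th.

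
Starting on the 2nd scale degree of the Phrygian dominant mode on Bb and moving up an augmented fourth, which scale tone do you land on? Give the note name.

The scale is Bb Cb D Eb F Gb Ab.
The 2nd scale degree is Cb; an augmented fourth above that is F — scale degree 5.

F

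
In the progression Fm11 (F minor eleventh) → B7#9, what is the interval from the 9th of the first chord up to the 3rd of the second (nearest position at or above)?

A5

The 9th of Fm11 (F minor eleventh) is G; the 3rd of B7#9 is D#.
From G to D#: 8 semitones over a fifth = augmented.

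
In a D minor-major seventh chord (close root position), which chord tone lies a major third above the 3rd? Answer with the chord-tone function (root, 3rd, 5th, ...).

5th

Spelling the chord: D-F-A-C♯.
The 3rd is F. A major third above F is A.
A is the chord's 5th.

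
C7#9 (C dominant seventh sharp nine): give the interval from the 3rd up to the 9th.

Spelling the chord: C, E, G, Bb, D#.
The 3rd is E and the 9th is D#.
From E to D# is 11 semitones, exactly the major seventh.

major 7th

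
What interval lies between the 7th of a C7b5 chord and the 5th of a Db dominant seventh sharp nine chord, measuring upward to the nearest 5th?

C7b5 has Bb as its 7th, and Db dominant seventh sharp nine has Ab as its 5th.
Bb up to Ab is 10 semitones, a half step narrower than a major seventh, so the interval is minor.

minor 7th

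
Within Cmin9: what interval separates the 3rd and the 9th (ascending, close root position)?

major 7th

The chord tones of C minor ninth are C–Eb–G–Bb–D.
3rd = Eb; 9th = D.
From Eb to D is 11 semitones, exactly the major seventh.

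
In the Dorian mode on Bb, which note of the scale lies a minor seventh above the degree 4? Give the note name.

The scale is Bb C Db Eb F G Ab.
The degree 4 is Eb; a minor seventh above that is Db — scale degree 3.

Db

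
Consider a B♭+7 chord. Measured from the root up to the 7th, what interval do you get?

B♭7#5 is spelled B♭ D F♯ A♭.
That puts B♭ below A♭.
7 letter names make it a seventh; at 10 semitones (a half step narrower than major) the quality is minor.

minor 7th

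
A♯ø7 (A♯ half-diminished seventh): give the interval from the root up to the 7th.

minor seventh

A♯m7b5 is spelled A♯–C♯–E–G♯.
The root is A♯ and the 7th is G♯.
From A♯ to G♯: 10 semitones over a seventh = minor.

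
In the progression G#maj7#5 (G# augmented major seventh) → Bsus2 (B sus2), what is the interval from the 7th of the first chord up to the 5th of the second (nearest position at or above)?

G#maj7#5 (G# augmented major seventh) has F## as its 7th, and Bsus2 (B sus2) has F# as its 5th.
F## up to F# is 11 semitones, a half step narrower than a perfect octave, so the interval is diminished.

d8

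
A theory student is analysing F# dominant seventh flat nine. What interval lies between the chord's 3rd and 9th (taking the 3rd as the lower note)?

d7

Spelling the chord: F# A# C# E G.
So we need the interval from A# up to G.
From A# to G: 9 semitones over a seventh = diminished.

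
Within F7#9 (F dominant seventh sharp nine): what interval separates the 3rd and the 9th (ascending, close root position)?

major 7th

F7#9 is spelled F, A, C, Eb, G#.
That puts A below G#.
Counting 7 letters and 11 half steps from A gives a major seventh.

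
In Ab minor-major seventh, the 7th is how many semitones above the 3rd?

Ab minor-major seventh is spelled Ab, Cb, Eb, G.
Cb to G is an augmented fifth: 8 semitones.

8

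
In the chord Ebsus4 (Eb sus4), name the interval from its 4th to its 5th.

Eb sus4: Eb, Ab, Bb.
4th = Ab; 5th = Bb.
Counting 2 letters and 2 half steps from Ab gives a major second.

major 2nd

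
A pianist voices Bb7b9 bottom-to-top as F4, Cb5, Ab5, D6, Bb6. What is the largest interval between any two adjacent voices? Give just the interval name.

Adjacent intervals: F4→Cb5 = diminished fifth; Cb5→Ab5 = major sixth; Ab5→D6 = augmented fourth; D6→Bb6 = minor sixth.
The largest is Cb5 to Ab5, a major sixth (9 semitones).

major 6th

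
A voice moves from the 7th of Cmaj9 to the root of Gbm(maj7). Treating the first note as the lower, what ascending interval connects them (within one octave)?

d6

The 7th of Cmaj9 is B; the root of Gbm(maj7) is Gb.
From B to Gb: 7 semitones over a sixth = diminished.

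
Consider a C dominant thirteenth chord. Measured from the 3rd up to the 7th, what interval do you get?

diminished 5th

Spelling the chord: C–E–G–Bb–D–A.
So we need the interval from E up to Bb.
5 letter names make it a fifth; at 6 semitones (a half step narrower than perfect) the quality is diminished.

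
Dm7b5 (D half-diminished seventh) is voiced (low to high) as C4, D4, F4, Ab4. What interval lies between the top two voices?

minor 3rd

Those voices are F4 and Ab4.
F up to Ab is 3 semitones, a half step narrower than a major third, so the interval is minor.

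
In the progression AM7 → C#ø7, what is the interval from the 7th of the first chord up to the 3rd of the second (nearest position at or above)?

AM7 has G# as its 7th, and C#ø7 has E as its 3rd.
G# up to E is 8 semitones, a half step narrower than a major sixth, so the interval is minor.

minor 6th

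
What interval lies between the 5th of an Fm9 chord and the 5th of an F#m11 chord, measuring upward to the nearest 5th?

The 5th of Fm9 is C; the 5th of F#m11 is C#.
1 letter names make it a unison; at 1 semitone (a half step wider than perfect) the quality is augmented.

augmented unison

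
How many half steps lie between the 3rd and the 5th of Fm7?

Spelling the chord: F–Ab–C–Eb.
Ab to C is a major third: 4 semitones.

4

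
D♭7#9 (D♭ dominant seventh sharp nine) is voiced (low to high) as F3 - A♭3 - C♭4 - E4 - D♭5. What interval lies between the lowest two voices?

minor third

Those voices are F3 and A♭3.
From F to A♭: 3 semitones over a third = minor.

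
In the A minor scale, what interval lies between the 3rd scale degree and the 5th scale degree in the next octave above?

The scale runs A B C D E F G.
The 3rd scale degree is C and the 5th scale degree (up an octave) is E.
From C to E is 16 semitones, exactly the major tenth.

major tenth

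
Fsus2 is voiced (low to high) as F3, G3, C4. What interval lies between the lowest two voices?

Those voices are F3 and G3.
Counting 2 letters and 2 half steps from F gives a major second.

M2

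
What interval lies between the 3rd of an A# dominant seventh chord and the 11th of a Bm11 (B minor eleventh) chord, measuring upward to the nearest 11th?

diminished third

The 3rd of A# dominant seventh is C##; the 11th of Bm11 (B minor eleventh) is E.
From C## to E: 2 semitones over a third = diminished.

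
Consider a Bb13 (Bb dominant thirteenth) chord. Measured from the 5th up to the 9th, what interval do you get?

perfect 5th

The chord tones of Bb dominant thirteenth are Bb D F Ab C G.
That puts F below C.
From F to C is 7 semitones, exactly the perfect fifth.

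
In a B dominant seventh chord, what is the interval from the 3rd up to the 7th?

Spelling the chord: B D♯ F♯ A.
3rd = D♯; 7th = A.
5 letter names make it a fifth; at 6 semitones (a half step narrower than perfect) the quality is diminished.

diminished 5th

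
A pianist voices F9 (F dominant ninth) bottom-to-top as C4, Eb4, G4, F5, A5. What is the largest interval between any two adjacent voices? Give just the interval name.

Adjacent intervals: C4→Eb4 = minor third; Eb4→G4 = major third; G4→F5 = minor seventh; F5→A5 = major third.
The largest is G4 to F5, a minor seventh (10 semitones).

m7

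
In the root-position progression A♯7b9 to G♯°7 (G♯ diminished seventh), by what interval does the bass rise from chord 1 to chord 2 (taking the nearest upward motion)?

m7

The roots are A♯ and G♯.
From A♯ to G♯: 10 semitones over a seventh = minor.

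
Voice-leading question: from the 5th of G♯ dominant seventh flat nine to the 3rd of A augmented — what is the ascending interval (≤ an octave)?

minor seventh

The 5th of G♯ dominant seventh flat nine is D♯; the 3rd of A augmented is C♯.
7 letter names make it a seventh; at 10 semitones (a half step narrower than major) the quality is minor.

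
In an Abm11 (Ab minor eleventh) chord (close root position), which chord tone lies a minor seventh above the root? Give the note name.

Gb

Spelling the chord: Ab Cb Eb Gb Bb Db.
The root is Ab. A minor seventh above Ab is Gb.
Gb is the chord's 7th.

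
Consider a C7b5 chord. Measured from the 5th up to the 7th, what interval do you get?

major third

C7b5 is spelled C E Gb Bb.
That puts Gb below Bb.
Counting 3 letters and 4 half steps from Gb gives a major third.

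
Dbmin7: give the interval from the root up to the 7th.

Db-7: Db–Fb–Ab–Cb.
So we need the interval from Db up to Cb.
From Db to Cb: 10 semitones over a seventh = minor.

minor seventh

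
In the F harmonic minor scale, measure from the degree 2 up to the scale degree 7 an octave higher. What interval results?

major thirteenth

The scale runs F G Ab Bb C Db E.
Degree 2 = G; 7th scale degree (up an octave) = E.
Counting 13 letters and 21 half steps from G gives a major thirteenth.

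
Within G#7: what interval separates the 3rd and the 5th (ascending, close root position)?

G#7 (G# dominant seventh) is spelled G# B# D# F#.
That puts B# below D#.
B# up to D# is 3 semitones, a half step narrower than a major third, so the interval is minor.

minor 3rd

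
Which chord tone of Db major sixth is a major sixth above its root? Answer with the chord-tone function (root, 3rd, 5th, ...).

6th

Db major sixth is spelled Db-F-Ab-Bb.
The root is Db. A major sixth above Db is Bb.
Bb is the chord's 6th.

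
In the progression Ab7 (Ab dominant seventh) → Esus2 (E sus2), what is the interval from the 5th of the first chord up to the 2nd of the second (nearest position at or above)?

augmented 2nd

Ab7 (Ab dominant seventh) has Eb as its 5th, and Esus2 (E sus2) has F# as its 2nd.
2 letter names make it a second; at 3 semitones (a half step wider than major) the quality is augmented.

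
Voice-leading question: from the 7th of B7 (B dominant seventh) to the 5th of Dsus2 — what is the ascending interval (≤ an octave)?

P1

The 7th of B7 (B dominant seventh) is A; the 5th of Dsus2 is A.
From A to A is 0 semitones, exactly the perfect unison.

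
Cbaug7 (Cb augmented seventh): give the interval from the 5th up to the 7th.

Spelling the chord: Cb, Eb, G, Bbb.
The 5th is G and the 7th is Bbb.
From G to Bbb: 2 semitones over a third = diminished.

diminished 3rd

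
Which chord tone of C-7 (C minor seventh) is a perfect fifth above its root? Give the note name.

The chord tones of Cm7 are C Eb G Bb.
The root is C. A perfect fifth above C is G.
G is the chord's 5th.

G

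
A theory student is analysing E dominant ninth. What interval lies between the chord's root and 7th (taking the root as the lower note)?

minor seventh

E9: E-G♯-B-D-F♯.
So we need the interval from E up to D.
From E to D: 10 semitones over a seventh = minor.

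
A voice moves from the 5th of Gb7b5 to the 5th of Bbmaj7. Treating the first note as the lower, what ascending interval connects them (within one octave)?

augmented third

The 5th of Gb7b5 is Dbb; the 5th of Bbmaj7 is F.
Dbb up to F is 5 semitones, a half step wider than a major third, so the interval is augmented.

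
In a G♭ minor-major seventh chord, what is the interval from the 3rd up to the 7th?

Spelling the chord: G♭-B𝄫-D♭-F.
That puts B𝄫 below F.
From B𝄫 to F: 8 semitones over a fifth = augmented.

augmented fifth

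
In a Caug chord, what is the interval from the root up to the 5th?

augmented fifth

Spelling the chord: C–E–G#.
The root is C and the 5th is G#.
5 letter names make it a fifth; at 8 semitones (a half step wider than perfect) the quality is augmented.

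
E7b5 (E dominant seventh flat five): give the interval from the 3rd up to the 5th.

E7b5 is spelled E–G#–Bb–D.
So we need the interval from G# up to Bb.
G# up to Bb is 2 semitones, a whole step narrower than a major third, so the interval is diminished.

diminished third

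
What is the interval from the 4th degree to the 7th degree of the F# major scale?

F# major: F# G# A# B C# D# E#.
The 4th degree is B and the scale degree 7 is E#.
4 letter names make it a fourth; at 6 semitones (a half step wider than perfect) the quality is augmented.

A4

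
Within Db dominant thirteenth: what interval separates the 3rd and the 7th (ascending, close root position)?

The chord tones of Db13 are Db F Ab Cb Eb Bb.
The 3rd is F and the 7th is Cb.
5 letter names make it a fifth; at 6 semitones (a half step narrower than perfect) the quality is diminished.
This 3–7 tritone is the characteristic tension at the heart of the dominant sound.

diminished fifth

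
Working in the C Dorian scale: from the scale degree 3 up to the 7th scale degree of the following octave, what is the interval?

Spelling the C Dorian scale: C D Eb F G A Bb.
That puts Eb below Bb.
From Eb to Bb is 19 semitones, exactly the perfect twelfth.

perfect 12th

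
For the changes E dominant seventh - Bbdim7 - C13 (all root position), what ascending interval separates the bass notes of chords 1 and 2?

diminished fifth

The roots are E and Bb.
From E to Bb: 6 semitones over a fifth = diminished.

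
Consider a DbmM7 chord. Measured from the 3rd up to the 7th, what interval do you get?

Spelling the chord: Db Fb Ab C.
3rd = Fb; 7th = C.
5 letter names make it a fifth; at 8 semitones (a half step wider than perfect) the quality is augmented.

augmented fifth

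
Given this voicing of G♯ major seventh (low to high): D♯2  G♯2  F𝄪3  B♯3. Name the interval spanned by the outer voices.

major thirteenth

The outer voices are D♯2 and B♯3.
Counting 13 letters and 21 half steps from D♯ gives a major thirteenth.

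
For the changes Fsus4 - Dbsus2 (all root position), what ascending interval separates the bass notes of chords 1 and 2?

minor sixth

The roots are F and Db.
6 letter names make it a sixth; at 8 semitones (a half step narrower than major) the quality is minor.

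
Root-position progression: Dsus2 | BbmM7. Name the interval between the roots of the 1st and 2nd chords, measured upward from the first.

minor sixth

The roots are D and Bb.
6 letter names make it a sixth; at 8 semitones (a half step narrower than major) the quality is minor.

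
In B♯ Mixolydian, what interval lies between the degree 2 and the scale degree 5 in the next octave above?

P11

B♯ mixolydian: B♯ C𝄪 D𝄪 E♯ F𝄪 G𝄪 A♯.
That puts C𝄪 below F𝄪.
C𝄪 up to F𝄪 spans 11 letter names and 17 semitones — a perfect eleventh.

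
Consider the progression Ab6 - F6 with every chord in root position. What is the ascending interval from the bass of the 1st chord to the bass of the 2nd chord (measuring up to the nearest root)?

major sixth

The roots are Ab and F.
Ab up to F spans 6 letter names and 9 semitones — a major sixth.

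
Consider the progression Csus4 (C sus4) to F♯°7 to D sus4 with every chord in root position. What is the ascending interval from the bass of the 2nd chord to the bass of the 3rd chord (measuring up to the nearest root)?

minor 6th

The roots are F♯ and D.
6 letter names make it a sixth; at 8 semitones (a half step narrower than major) the quality is minor.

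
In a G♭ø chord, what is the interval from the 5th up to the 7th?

M3

G♭ø (G♭ half-diminished seventh) is spelled G♭–B𝄫–D𝄫–F♭.
The 5th is D𝄫 and the 7th is F♭.
From D𝄫 to F♭ is 4 semitones, exactly the major third.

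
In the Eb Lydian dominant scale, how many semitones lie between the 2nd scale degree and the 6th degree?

The scale is Eb F G A Bb C Db.
F up to C is a perfect fifth — 7 semitones.

7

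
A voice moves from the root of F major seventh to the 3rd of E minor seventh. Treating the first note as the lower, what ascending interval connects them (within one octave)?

M2

The root of F major seventh is F; the 3rd of E minor seventh is G.
Counting 2 letters and 2 half steps from F gives a major second.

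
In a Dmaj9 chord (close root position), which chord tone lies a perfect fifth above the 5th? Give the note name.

E

D major ninth is spelled D F# A C# E.
The 5th is A. A perfect fifth above A is E.
E is the chord's 9th.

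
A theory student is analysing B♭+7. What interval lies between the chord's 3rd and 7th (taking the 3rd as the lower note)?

diminished fifth

B♭ augmented seventh: B♭-D-F♯-A♭.
The 3rd is D and the 7th is A♭.
5 letter names make it a fifth; at 6 semitones (a half step narrower than perfect) the quality is diminished.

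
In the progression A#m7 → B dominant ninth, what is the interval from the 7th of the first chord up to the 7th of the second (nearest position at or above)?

minor second

A#m7 has G# as its 7th, and B dominant ninth has A as its 7th.
G# up to A is 1 semitone, a half step narrower than a major second, so the interval is minor.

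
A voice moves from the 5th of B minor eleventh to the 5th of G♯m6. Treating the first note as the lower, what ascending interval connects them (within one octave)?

major 6th

The 5th of B minor eleventh is F♯; the 5th of G♯m6 is D♯.
Counting 6 letters and 9 half steps from F♯ gives a major sixth.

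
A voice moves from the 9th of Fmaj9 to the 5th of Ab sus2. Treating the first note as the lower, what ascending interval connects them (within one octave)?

Fmaj9 has G as its 9th, and Ab sus2 has Eb as its 5th.
6 letter names make it a sixth; at 8 semitones (a half step narrower than major) the quality is minor.

minor sixth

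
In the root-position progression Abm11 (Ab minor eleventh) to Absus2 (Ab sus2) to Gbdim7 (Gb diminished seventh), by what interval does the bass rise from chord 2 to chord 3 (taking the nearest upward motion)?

m7

The roots are Ab and Gb.
Ab up to Gb is 10 semitones, a half step narrower than a major seventh, so the interval is minor.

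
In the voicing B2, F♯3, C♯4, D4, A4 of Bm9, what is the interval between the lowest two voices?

Those voices are B2 and F♯3.
Counting 5 letters and 7 half steps from B gives a perfect fifth.

perfect fifth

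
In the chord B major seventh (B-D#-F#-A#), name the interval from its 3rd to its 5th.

minor third

3rd = D#; 5th = F#.
From D# to F#: 3 semitones over a third = minor.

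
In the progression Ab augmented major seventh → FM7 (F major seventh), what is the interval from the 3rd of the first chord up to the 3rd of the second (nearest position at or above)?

major sixth

The 3rd of Ab augmented major seventh is C; the 3rd of FM7 (F major seventh) is A.
Counting 6 letters and 9 half steps from C gives a major sixth.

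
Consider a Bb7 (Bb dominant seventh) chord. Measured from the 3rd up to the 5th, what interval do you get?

minor 3rd

The chord tones of Bb7 are Bb D F Ab.
That puts D below F.
3 letter names make it a third; at 3 semitones (a half step narrower than major) the quality is minor.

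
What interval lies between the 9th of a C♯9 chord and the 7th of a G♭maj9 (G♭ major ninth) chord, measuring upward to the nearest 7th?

diminished 3rd

The 9th of C♯9 is D♯; the 7th of G♭maj9 (G♭ major ninth) is F.
3 letter names make it a third; at 2 semitones (a whole step narrower than major) the quality is diminished.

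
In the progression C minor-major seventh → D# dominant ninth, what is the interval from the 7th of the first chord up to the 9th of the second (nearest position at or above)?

C minor-major seventh has B as its 7th, and D# dominant ninth has E# as its 9th.
4 letter names make it a fourth; at 6 semitones (a half step wider than perfect) the quality is augmented.

augmented 4th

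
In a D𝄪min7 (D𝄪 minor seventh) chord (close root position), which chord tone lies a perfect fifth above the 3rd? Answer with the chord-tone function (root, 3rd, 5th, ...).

The chord tones of D𝄪-7 are D𝄪–F𝄪–A𝄪–C𝄪.
The 3rd is F𝄪. A perfect fifth above F𝄪 is C𝄪.
C𝄪 is the chord's 7th.

7th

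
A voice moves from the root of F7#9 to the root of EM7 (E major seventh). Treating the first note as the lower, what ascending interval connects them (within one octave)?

F7#9 has F as its root, and EM7 (E major seventh) has E as its root.
F up to E spans 7 letter names and 11 semitones — a major seventh.

M7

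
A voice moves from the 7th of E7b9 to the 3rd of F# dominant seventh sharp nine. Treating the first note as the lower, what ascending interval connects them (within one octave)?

augmented fifth

E7b9 has D as its 7th, and F# dominant seventh sharp nine has A# as its 3rd.
From D to A#: 8 semitones over a fifth = augmented.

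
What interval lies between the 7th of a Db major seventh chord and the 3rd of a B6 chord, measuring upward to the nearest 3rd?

augmented 2nd

The 7th of Db major seventh is C; the 3rd of B6 is D#.
C up to D# is 3 semitones, a half step wider than a major second, so the interval is augmented.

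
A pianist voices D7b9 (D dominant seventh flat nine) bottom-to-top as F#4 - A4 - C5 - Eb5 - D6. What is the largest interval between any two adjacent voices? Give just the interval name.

M7

Adjacent intervals: F#4→A4 = minor third; A4→C5 = minor third; C5→Eb5 = minor third; Eb5→D6 = major seventh.
The largest is Eb5 to D6, a major seventh (11 semitones).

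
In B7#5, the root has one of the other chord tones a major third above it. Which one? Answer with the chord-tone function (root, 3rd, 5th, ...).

Spelling the chord: B-D#-F##-A.
The root is B. A major third above B is D#.
D# is the chord's 3rd.

3rd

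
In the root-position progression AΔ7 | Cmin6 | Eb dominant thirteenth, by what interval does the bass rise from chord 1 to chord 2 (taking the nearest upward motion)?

minor third

The roots are A and C.
3 letter names make it a third; at 3 semitones (a half step narrower than major) the quality is minor.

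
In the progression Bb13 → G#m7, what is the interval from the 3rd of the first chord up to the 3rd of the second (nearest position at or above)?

Bb13 has D as its 3rd, and G#m7 has B as its 3rd.
Counting 6 letters and 9 half steps from D gives a major sixth.

major 6th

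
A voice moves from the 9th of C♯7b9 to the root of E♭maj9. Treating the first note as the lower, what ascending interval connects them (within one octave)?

The 9th of C♯7b9 is D; the root of E♭maj9 is E♭.
From D to E♭: 1 semitone over a second = minor.

minor second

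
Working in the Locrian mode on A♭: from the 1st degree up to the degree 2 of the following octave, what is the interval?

minor 9th

A♭ locrian: A♭ B𝄫 C♭ D♭ E𝄫 F♭ G♭.
1st degree = A♭; 2nd degree (up an octave) = B𝄫.
9 letter names make it a ninth; at 13 semitones (a half step narrower than major) the quality is minor.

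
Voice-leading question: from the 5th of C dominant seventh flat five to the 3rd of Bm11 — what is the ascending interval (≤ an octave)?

augmented 5th

The 5th of C dominant seventh flat five is G♭; the 3rd of Bm11 is D.
From G♭ to D: 8 semitones over a fifth = augmented.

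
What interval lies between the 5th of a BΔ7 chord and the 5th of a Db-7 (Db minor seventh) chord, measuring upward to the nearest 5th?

diminished 3rd

The 5th of BΔ7 is F#; the 5th of Db-7 (Db minor seventh) is Ab.
From F# to Ab: 2 semitones over a third = diminished.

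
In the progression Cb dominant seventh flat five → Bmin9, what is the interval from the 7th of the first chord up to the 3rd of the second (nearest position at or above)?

A3

The 7th of Cb dominant seventh flat five is Bbb; the 3rd of Bmin9 is D.
Bbb up to D is 5 semitones, a half step wider than a major third, so the interval is augmented.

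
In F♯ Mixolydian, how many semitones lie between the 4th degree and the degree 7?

The scale is F♯ G♯ A♯ B C♯ D♯ E.
B up to E is a perfect fourth — 5 semitones.

5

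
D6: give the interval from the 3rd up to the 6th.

Spelling the chord: D-F#-A-B.
3rd = F#; 6th = B.
From F# to B is 5 semitones, exactly the perfect fourth.

perfect fourth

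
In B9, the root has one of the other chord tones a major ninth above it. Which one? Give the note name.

C#

B9 is spelled B-D♯-F♯-A-C♯.
The root is B. A major ninth above B is C♯.
C♯ is the chord's 9th.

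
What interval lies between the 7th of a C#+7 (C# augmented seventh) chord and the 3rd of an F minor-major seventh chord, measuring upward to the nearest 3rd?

diminished seventh

The 7th of C#+7 (C# augmented seventh) is B; the 3rd of F minor-major seventh is Ab.
B up to Ab is 9 semitones, a whole step narrower than a major seventh, so the interval is diminished.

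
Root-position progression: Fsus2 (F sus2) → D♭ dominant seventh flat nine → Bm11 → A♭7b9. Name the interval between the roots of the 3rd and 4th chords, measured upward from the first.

The roots are B and A♭.
B up to A♭ is 9 semitones, a whole step narrower than a major seventh, so the interval is diminished.

d7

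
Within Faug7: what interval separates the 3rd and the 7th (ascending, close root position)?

diminished fifth

The chord tones of F7#5 are F-A-C♯-E♭.
The 3rd is A and the 7th is E♭.
A up to E♭ is 6 semitones, a half step narrower than a perfect fifth, so the interval is diminished.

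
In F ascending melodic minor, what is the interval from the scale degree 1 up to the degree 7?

major seventh

The scale runs F G Ab Bb C D E.
That puts F below E.
From F to E is 11 semitones, exactly the major seventh.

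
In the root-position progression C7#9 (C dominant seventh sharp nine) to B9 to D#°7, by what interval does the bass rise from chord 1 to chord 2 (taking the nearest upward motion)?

major 7th

The roots are C and B.
C up to B spans 7 letter names and 11 semitones — a major seventh.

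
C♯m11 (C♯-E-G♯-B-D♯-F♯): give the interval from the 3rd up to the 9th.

major seventh

The 3rd is E and the 9th is D♯.
Counting 7 letters and 11 half steps from E gives a major seventh.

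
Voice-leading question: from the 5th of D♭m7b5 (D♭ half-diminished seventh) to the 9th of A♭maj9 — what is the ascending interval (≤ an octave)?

The 5th of D♭m7b5 (D♭ half-diminished seventh) is A𝄫; the 9th of A♭maj9 is B♭.
A𝄫 up to B♭ is 3 semitones, a half step wider than a major second, so the interval is augmented.

augmented 2nd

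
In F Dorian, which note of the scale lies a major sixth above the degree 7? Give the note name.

C

The scale is F G A♭ B♭ C D E♭.
The degree 7 is E♭; a major sixth above that is C — scale degree 5.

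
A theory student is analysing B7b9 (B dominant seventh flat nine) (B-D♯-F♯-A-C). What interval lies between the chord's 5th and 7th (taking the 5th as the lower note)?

minor third

So we need the interval from F♯ up to A.
From F♯ to A: 3 semitones over a third = minor.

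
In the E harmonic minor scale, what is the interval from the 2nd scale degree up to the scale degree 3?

minor second

Spelling the E harmonic minor scale: E F♯ G A B C D♯.
The 2nd scale degree is F♯ and the scale degree 3 is G.
2 letter names make it a second; at 1 semitone (a half step narrower than major) the quality is minor.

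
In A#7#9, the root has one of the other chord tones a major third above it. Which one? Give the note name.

C##

The chord tones of A# dominant seventh sharp nine are A#, C##, E#, G#, B##.
The root is A#. A major third above A# is C##.
C## is the chord's 3rd.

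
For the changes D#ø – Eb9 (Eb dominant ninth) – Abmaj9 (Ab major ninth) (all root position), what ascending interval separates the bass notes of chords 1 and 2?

The roots are D# and Eb.
2 letter names make it a second; at 0 semitones (a whole step narrower than major) the quality is diminished.

diminished second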